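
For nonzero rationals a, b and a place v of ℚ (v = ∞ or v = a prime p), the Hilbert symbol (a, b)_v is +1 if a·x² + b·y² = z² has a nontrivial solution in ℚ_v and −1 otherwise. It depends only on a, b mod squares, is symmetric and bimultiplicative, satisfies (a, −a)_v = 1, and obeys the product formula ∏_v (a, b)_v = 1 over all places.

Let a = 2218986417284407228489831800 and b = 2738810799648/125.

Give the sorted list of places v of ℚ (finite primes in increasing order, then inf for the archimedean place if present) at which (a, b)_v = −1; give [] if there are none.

(a, b) ≡ (306878, 28490) mod (ℚ^×)²; places V = {2, 3, 5, 7, 11, 13, 29, 37, ∞}.
(a,b)_29: α=5, u≡15; β=2, v≡3 (mod 29); (15|29)=-1, (3|29)=-1; sign (−1)^0·-1^2·-1^5 = -1.
(a,b)_3: α=2, u≡2; β=6, v≡2 (mod 3); (2|3)=-1, (2|3)=-1; sign (−1)^0·-1^6·-1^2 = +1.
(a,b)_11: α=3, u≡2; β=1, v≡3 (mod 11); (2|11)=-1, (3|11)=+1; sign (−1)^1·-1^1·+1^3 = +1.
(a,b)_5: α=2, u≡2; β=-3, v≡3 (mod 5); (2|5)=-1, (3|5)=-1; sign (−1)^0·-1^-3·-1^2 = -1.
(a,b)_7: α=4, u≡6; β=3, v≡3 (mod 7); (6|7)=-1, (3|7)=-1; sign (−1)^0·-1^3·-1^4 = -1.
(a,b)_2: α=3, β=5; u≡7, v≡5 (mod 8); ε(u)ε(v)=1·0, αω(v)=3·1, βω(u)=5·0; sum ≡ 1  ⇒  -1.
(a,b)_37: α=3, u≡13; β=1, v≡34 (mod 37); (13|37)=-1, (34|37)=+1; sign (−1)^0·-1^1·+1^3 = -1.
(a,b)_13: α=5, u≡8; β=0, v≡5 (mod 13); (8|13)=-1, (5|13)=-1; sign (−1)^0·-1^0·-1^5 = -1.
(a,b)_∞: sgn(306878)=+, sgn(28490)=+, so +1.
(306878, 28490 / ℚ) ramifies at {2, 5, 7, 13, 29, 37}: a division algebra.

[2, 5, 7, 13, 29, 37]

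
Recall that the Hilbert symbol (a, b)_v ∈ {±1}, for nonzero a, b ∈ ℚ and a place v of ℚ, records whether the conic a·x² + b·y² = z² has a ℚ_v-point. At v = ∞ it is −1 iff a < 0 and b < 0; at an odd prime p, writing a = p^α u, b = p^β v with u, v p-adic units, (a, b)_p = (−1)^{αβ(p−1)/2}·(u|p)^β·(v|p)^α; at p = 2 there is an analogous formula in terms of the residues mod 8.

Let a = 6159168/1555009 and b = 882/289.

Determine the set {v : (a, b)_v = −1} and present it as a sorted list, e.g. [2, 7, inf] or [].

Mod squares: a ≡ 37, b ≡ 2. Check v ∈ {∞, 2, 3, 7, 17, 29, 37, 43}.
v=3: a=3^2·(≡1), b=3^2·(≡2) mod 3; (1|3)=+1, (2|3)=-1; (−1)^{2·2·1}·(+1)^2·(-1)^2 = +1.
v=43: a=43^-2·(≡8), b=43^0·(≡34) mod 43; (8|43)=-1, (34|43)=-1; (−1)^{-2·0·21}·(-1)^0·(-1)^-2 = +1.
v=∞: 37 > 0 and 2 > 0  ⇒  (a,b)_∞ = +1.
v=17: a=17^2·(≡14), b=17^-2·(≡15) mod 17; (14|17)=-1, (15|17)=+1; (−1)^{2·-2·8}·(-1)^-2·(+1)^2 = +1.
v=7: a=7^0·(≡1), b=7^2·(≡2) mod 7; (1|7)=+1, (2|7)=+1; (−1)^{0·2·3}·(+1)^2·(+1)^0 = +1.
v=2: v_2(a)=6, v_2(b)=1; units ≡ 5, 1 (mod 8); ε·ε+αω+βω = 0·0+6·0+1·1 ≡ 1  ⇒  (a,b)_2 = -1.
v=37: a=37^1·(≡26), b=37^0·(≡22) mod 37; (26|37)=+1, (22|37)=-1; (−1)^{1·0·18}·(+1)^0·(-1)^1 = -1.
v=29: a=29^-2·(≡12), b=29^0·(≡17) mod 29; (12|29)=-1, (17|29)=-1; (−1)^{-2·0·14}·(-1)^0·(-1)^-2 = +1.
Ram(37, 2) = {2, 37}; no ℚ_2-point on the conic.

[2, 37]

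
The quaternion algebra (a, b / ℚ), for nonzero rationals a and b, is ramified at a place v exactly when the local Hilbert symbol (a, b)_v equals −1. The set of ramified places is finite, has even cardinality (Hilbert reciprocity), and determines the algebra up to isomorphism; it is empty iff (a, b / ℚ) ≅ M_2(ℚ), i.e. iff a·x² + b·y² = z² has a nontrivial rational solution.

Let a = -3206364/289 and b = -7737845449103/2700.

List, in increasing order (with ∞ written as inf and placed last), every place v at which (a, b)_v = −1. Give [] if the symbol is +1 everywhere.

Mod squares: a ≡ -16359, b ≡ -13547589. Check v ∈ {∞, 2, 3, 5, 7, 11, 17, 19, 31, 41}.
v=17: a=17^-2·(≡6), b=17^3·(≡4) mod 17; (6|17)=-1, (4|17)=+1; (−1)^{-2·3·8}·(-1)^3·(+1)^-2 = -1.
v=3: a=3^1·(≡1), b=3^-3·(≡1) mod 3; (1|3)=+1, (1|3)=+1; (−1)^{1·-3·1}·(+1)^-3·(+1)^1 = -1.
v=19: a=19^1·(≡10), b=19^1·(≡7) mod 19; (10|19)=-1, (7|19)=+1; (−1)^{1·1·9}·(-1)^1·(+1)^1 = +1.
v=11: a=11^0·(≡5), b=11^3·(≡5) mod 11; (5|11)=+1, (5|11)=+1; (−1)^{0·3·5}·(+1)^3·(+1)^0 = +1.
v=5: a=5^0·(≡4), b=5^-2·(≡4) mod 5; (4|5)=+1, (4|5)=+1; (−1)^{0·-2·2}·(+1)^-2·(+1)^0 = +1.
v=7: a=7^3·(≡2), b=7^2·(≡4) mod 7; (2|7)=+1, (4|7)=+1; (−1)^{3·2·3}·(+1)^2·(+1)^3 = +1.
v=41: a=41^1·(≡12), b=41^1·(≡5) mod 41; (12|41)=-1, (5|41)=+1; (−1)^{1·1·20}·(-1)^1·(+1)^1 = -1.
v=31: a=31^0·(≡9), b=31^1·(≡7) mod 31; (9|31)=+1, (7|31)=+1; (−1)^{0·1·15}·(+1)^1·(+1)^0 = +1.
v=∞: -16359 < 0 and -13547589 < 0  ⇒  (a,b)_∞ = -1.
v=2: v_2(a)=2, v_2(b)=-2; units ≡ 1, 3 (mod 8); ε·ε+αω+βω = 0·1+2·1+-2·0 ≡ 0  ⇒  (a,b)_2 = +1.
|Ram(-16359, -13547589)| = 4, even; anisotropic at {3, 17, 41, ∞}.

[3, 17, 41, inf]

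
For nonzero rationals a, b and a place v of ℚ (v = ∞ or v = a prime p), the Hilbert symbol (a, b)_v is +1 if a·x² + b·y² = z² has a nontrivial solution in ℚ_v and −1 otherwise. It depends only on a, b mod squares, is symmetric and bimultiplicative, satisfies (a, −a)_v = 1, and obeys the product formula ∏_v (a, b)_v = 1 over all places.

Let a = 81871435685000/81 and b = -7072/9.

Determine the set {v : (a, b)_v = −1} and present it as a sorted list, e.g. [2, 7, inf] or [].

Mod squares: a ≡ 670514, b ≡ -442. Check v ∈ {∞, 2, 3, 5, 13, 17, 37, 41}.
v=41: a=41^1·(≡32), b=41^0·(≡16) mod 41; (32|41)=+1, (16|41)=+1; (−1)^{1·0·20}·(+1)^0·(+1)^1 = +1.
v=5: a=5^4·(≡1), b=5^0·(≡2) mod 5; (1|5)=+1, (2|5)=-1; (−1)^{4·0·2}·(+1)^0·(-1)^4 = +1.
v=37: a=37^1·(≡13), b=37^0·(≡20) mod 37; (13|37)=-1, (20|37)=-1; (−1)^{1·0·18}·(-1)^0·(-1)^1 = -1.
v=17: a=17^3·(≡9), b=17^1·(≡1) mod 17; (9|17)=+1, (1|17)=+1; (−1)^{3·1·8}·(+1)^1·(+1)^3 = +1.
v=2: v_2(a)=3, v_2(b)=5; units ≡ 1, 3 (mod 8); ε·ε+αω+βω = 0·1+3·1+5·0 ≡ 1  ⇒  (a,b)_2 = -1.
v=∞: 670514 > 0 and -442 < 0  ⇒  (a,b)_∞ = +1.
v=13: a=13^3·(≡2), b=13^1·(≡6) mod 13; (2|13)=-1, (6|13)=-1; (−1)^{3·1·6}·(-1)^1·(-1)^3 = +1.
v=3: a=3^-4·(≡2), b=3^-2·(≡2) mod 3; (2|3)=-1, (2|3)=-1; (−1)^{-4·-2·1}·(-1)^-2·(-1)^-4 = +1.
(670514, -442 / ℚ) ramifies at {2, 37}: a division algebra.

[2, 37]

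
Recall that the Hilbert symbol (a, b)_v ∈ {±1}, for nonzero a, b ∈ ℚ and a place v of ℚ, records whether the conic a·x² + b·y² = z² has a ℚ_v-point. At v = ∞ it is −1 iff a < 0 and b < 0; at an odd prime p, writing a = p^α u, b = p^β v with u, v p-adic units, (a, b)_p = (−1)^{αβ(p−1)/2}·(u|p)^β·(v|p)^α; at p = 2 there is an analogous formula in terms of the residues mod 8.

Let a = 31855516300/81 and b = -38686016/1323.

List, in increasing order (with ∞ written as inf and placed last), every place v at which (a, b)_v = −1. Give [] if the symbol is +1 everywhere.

Mod squares: a ≡ 1147, b ≡ -1887. Check v ∈ {∞, 2, 3, 5, 7, 17, 31, 37}.
v=37: a=37^1·(≡29), b=37^1·(≡23) mod 37; (29|37)=-1, (23|37)=-1; (−1)^{1·1·18}·(-1)^1·(-1)^1 = +1.
v=17: a=17^2·(≡2), b=17^1·(≡15) mod 17; (2|17)=+1, (15|17)=+1; (−1)^{2·1·8}·(+1)^1·(+1)^2 = +1.
v=2: v_2(a)=2, v_2(b)=6; units ≡ 3, 1 (mod 8); ε·ε+αω+βω = 1·0+2·0+6·1 ≡ 0  ⇒  (a,b)_2 = +1.
v=∞: 1147 > 0 and -1887 < 0  ⇒  (a,b)_∞ = +1.
v=3: a=3^-4·(≡1), b=3^-3·(≡1) mod 3; (1|3)=+1, (1|3)=+1; (−1)^{-4·-3·1}·(+1)^-3·(+1)^-4 = +1.
v=31: a=31^3·(≡27), b=31^2·(≡8) mod 31; (27|31)=-1, (8|31)=+1; (−1)^{3·2·15}·(-1)^2·(+1)^3 = +1.
v=7: a=7^0·(≡5), b=7^-2·(≡5) mod 7; (5|7)=-1, (5|7)=-1; (−1)^{0·-2·3}·(-1)^-2·(-1)^0 = +1.
v=5: a=5^2·(≡2), b=5^0·(≡3) mod 5; (2|5)=-1, (3|5)=-1; (−1)^{2·0·2}·(-1)^0·(-1)^2 = +1.
Ram(a, b) = ∅: the form 1147·x² + -1887·y² − z² is isotropic over every ℚ_v, so by Hasse–Minkowski it is isotropic over ℚ.

[]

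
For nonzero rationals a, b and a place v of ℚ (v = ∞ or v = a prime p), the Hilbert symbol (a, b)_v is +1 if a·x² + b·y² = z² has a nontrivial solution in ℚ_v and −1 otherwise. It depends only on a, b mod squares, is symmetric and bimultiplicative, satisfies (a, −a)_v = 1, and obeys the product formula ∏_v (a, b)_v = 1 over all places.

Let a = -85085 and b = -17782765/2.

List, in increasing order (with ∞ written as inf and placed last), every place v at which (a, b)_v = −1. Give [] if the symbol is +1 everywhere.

Mod squares: a ≡ -85085, b ≡ -293930. Check v ∈ {∞, 2, 5, 7, 11, 13, 17, 19}.
v=11: a=11^1·(≡9), b=11^2·(≡3) mod 11; (9|11)=+1, (3|11)=+1; (−1)^{1·2·5}·(+1)^2·(+1)^1 = +1.
v=17: a=17^1·(≡10), b=17^1·(≡8) mod 17; (10|17)=-1, (8|17)=+1; (−1)^{1·1·8}·(-1)^1·(+1)^1 = -1.
v=5: a=5^1·(≡3), b=5^1·(≡1) mod 5; (3|5)=-1, (1|5)=+1; (−1)^{1·1·2}·(-1)^1·(+1)^1 = -1.
v=2: v_2(a)=0, v_2(b)=-1; units ≡ 3, 3 (mod 8); ε·ε+αω+βω = 1·1+0·1+-1·1 ≡ 0  ⇒  (a,b)_2 = +1.
v=13: a=13^1·(≡7), b=13^1·(≡10) mod 13; (7|13)=-1, (10|13)=+1; (−1)^{1·1·6}·(-1)^1·(+1)^1 = -1.
v=7: a=7^1·(≡4), b=7^1·(≡5) mod 7; (4|7)=+1, (5|7)=-1; (−1)^{1·1·3}·(+1)^1·(-1)^1 = +1.
v=∞: -85085 < 0 and -293930 < 0  ⇒  (a,b)_∞ = -1.
v=19: a=19^0·(≡16), b=19^1·(≡12) mod 19; (16|19)=+1, (12|19)=-1; (−1)^{0·1·9}·(+1)^1·(-1)^0 = +1.
Ram(-85085, -293930) = {5, 13, 17, ∞}; no ℚ_5-point on the conic.

[5, 13, 17, inf]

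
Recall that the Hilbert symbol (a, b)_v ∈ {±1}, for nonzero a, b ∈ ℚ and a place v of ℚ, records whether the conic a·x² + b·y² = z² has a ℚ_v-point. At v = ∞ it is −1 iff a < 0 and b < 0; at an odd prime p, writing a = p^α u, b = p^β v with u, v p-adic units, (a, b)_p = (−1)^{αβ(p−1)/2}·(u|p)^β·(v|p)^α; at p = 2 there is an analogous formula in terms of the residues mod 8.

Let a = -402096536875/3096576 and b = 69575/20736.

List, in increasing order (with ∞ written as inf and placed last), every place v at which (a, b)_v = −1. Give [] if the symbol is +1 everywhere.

Mod squares: a ≡ -399, b ≡ 23. Check v ∈ {∞, 2, 3, 5, 7, 11, 19, 23}.
v=3: a=3^-3·(≡2), b=3^-4·(≡2) mod 3; (2|3)=-1, (2|3)=-1; (−1)^{-3·-4·1}·(-1)^-4·(-1)^-3 = -1.
v=2: v_2(a)=-14, v_2(b)=-8; units ≡ 1, 7 (mod 8); ε·ε+αω+βω = 0·1+-14·0+-8·0 ≡ 0  ⇒  (a,b)_2 = +1.
v=∞: -399 < 0 and 23 > 0  ⇒  (a,b)_∞ = +1.
v=11: a=11^2·(≡6), b=11^2·(≡3) mod 11; (6|11)=-1, (3|11)=+1; (−1)^{2·2·5}·(-1)^2·(+1)^2 = +1.
v=23: a=23^4·(≡7), b=23^1·(≡8) mod 23; (7|23)=-1, (8|23)=+1; (−1)^{4·1·11}·(-1)^1·(+1)^4 = -1.
v=7: a=7^-1·(≡3), b=7^0·(≡1) mod 7; (3|7)=-1, (1|7)=+1; (−1)^{-1·0·3}·(-1)^0·(+1)^-1 = +1.
v=19: a=19^1·(≡17), b=19^0·(≡5) mod 19; (17|19)=+1, (5|19)=+1; (−1)^{1·0·9}·(+1)^0·(+1)^1 = +1.
v=5: a=5^4·(≡1), b=5^2·(≡3) mod 5; (1|5)=+1, (3|5)=-1; (−1)^{4·2·2}·(+1)^2·(-1)^4 = +1.
Ram(-399, 23) = {3, 23}; no ℚ_3-point on the conic.

[3, 23]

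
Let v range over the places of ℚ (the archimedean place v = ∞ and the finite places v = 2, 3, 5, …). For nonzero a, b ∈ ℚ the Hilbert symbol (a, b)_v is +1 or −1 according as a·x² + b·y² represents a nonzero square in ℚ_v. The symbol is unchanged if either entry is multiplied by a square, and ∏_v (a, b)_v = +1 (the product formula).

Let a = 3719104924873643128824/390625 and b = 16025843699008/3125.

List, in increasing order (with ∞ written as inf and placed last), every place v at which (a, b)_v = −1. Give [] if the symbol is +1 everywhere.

Mod squares: a ≡ 48174, b ≡ 65. Check v ∈ {∞, 2, 3, 5, 7, 11, 13, 31, 37}.
v=∞: 48174 > 0 and 65 > 0  ⇒  (a,b)_∞ = +1.
v=37: a=37^3·(≡3), b=37^2·(≡16) mod 37; (3|37)=+1, (16|37)=+1; (−1)^{3·2·18}·(+1)^2·(+1)^3 = +1.
v=2: v_2(a)=3, v_2(b)=6; units ≡ 7, 1 (mod 8); ε·ε+αω+βω = 1·0+3·0+6·0 ≡ 0  ⇒  (a,b)_2 = +1.
v=31: a=31^3·(≡14), b=31^2·(≡22) mod 31; (14|31)=+1, (22|31)=-1; (−1)^{3·2·15}·(+1)^2·(-1)^3 = -1.
v=11: a=11^6·(≡9), b=11^4·(≡8) mod 11; (9|11)=+1, (8|11)=-1; (−1)^{6·4·5}·(+1)^4·(-1)^6 = +1.
v=5: a=5^-8·(≡4), b=5^-5·(≡3) mod 5; (4|5)=+1, (3|5)=-1; (−1)^{-8·-5·2}·(+1)^-5·(-1)^-8 = +1.
v=3: a=3^1·(≡2), b=3^0·(≡2) mod 3; (2|3)=-1, (2|3)=-1; (−1)^{1·0·1}·(-1)^0·(-1)^1 = -1.
v=13: a=13^2·(≡10), b=13^1·(≡5) mod 13; (10|13)=+1, (5|13)=-1; (−1)^{2·1·6}·(+1)^1·(-1)^2 = +1.
v=7: a=7^3·(≡1), b=7^0·(≡1) mod 7; (1|7)=+1, (1|7)=+1; (−1)^{3·0·3}·(+1)^0·(+1)^3 = +1.
|Ram(48174, 65)| = 2, even; anisotropic at {3, 31}.

[3, 31]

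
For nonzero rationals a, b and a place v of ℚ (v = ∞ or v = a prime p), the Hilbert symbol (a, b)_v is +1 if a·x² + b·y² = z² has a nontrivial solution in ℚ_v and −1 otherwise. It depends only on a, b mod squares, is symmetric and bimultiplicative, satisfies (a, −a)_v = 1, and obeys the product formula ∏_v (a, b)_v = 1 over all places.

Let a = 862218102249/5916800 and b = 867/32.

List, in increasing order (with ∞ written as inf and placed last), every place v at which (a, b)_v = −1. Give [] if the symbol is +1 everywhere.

Mod squares: a ≡ 2, b ≡ 6. Check v ∈ {∞, 2, 3, 5, 7, 17, 43}.
v=7: a=7^2·(≡1), b=7^0·(≡5) mod 7; (1|7)=+1, (5|7)=-1; (−1)^{2·0·3}·(+1)^0·(-1)^2 = +1.
v=2: v_2(a)=-7, v_2(b)=-5; units ≡ 1, 3 (mod 8); ε·ε+αω+βω = 0·1+-7·1+-5·0 ≡ 1  ⇒  (a,b)_2 = -1.
v=∞: 2 > 0 and 6 > 0  ⇒  (a,b)_∞ = +1.
v=43: a=43^-2·(≡34), b=43^0·(≡15) mod 43; (34|43)=-1, (15|43)=+1; (−1)^{-2·0·21}·(-1)^0·(+1)^-2 = +1.
v=3: a=3^6·(≡2), b=3^1·(≡2) mod 3; (2|3)=-1, (2|3)=-1; (−1)^{6·1·1}·(-1)^1·(-1)^6 = -1.
v=5: a=5^-2·(≡2), b=5^0·(≡1) mod 5; (2|5)=-1, (1|5)=+1; (−1)^{-2·0·2}·(-1)^0·(+1)^-2 = +1.
v=17: a=17^6·(≡4), b=17^2·(≡7) mod 17; (4|17)=+1, (7|17)=-1; (−1)^{6·2·8}·(+1)^2·(-1)^6 = +1.
Ram(2, 6) = {2, 3}; no ℚ_2-point on the conic.

[2, 3]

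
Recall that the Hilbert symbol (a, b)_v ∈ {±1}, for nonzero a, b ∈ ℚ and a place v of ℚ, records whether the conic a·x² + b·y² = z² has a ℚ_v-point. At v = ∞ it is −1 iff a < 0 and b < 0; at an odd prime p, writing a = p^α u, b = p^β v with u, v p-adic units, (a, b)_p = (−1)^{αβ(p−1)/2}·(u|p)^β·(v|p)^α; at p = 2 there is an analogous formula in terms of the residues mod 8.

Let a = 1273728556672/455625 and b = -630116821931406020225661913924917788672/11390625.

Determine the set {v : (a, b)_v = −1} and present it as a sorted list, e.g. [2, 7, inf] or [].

(a, b) ≡ (190762, -2800733) mod (ℚ^×)²; places V = {2, 3, 5, 11, 13, 17, 19, 23, 29, ∞}.
(a,b)_29: α=1, u≡7; β=3, v≡28 (mod 29); (7|29)=+1, (28|29)=+1; sign (−1)^0·+1^3·+1^1 = +1.
(a,b)_∞: sgn(190762)=+, sgn(-2800733)=−, so +1.
(a,b)_5: α=-4, u≡3; β=-6, v≡2 (mod 5); (3|5)=-1, (2|5)=-1; sign (−1)^0·-1^-6·-1^-4 = +1.
(a,b)_17: α=2, u≡7; β=5, v≡15 (mod 17); (7|17)=-1, (15|17)=+1; sign (−1)^0·-1^5·+1^2 = -1.
(a,b)_19: α=2, u≡15; β=5, v≡10 (mod 19); (15|19)=-1, (10|19)=-1; sign (−1)^0·-1^5·-1^2 = -1.
(a,b)_11: α=1, u≡10; β=2, v≡6 (mod 11); (10|11)=-1, (6|11)=-1; sign (−1)^0·-1^2·-1^1 = -1.
(a,b)_23: α=1, u≡14; β=5, v≡14 (mod 23); (14|23)=-1, (14|23)=-1; sign (−1)^1·-1^5·-1^1 = -1.
(a,b)_3: α=-6, u≡1; β=-6, v≡1 (mod 3); (1|3)=+1, (1|3)=+1; sign (−1)^0·+1^-6·+1^-6 = +1.
(a,b)_2: α=7, β=32; u≡5, v≡3 (mod 8); ε(u)ε(v)=0·1, αω(v)=7·1, βω(u)=32·1; sum ≡ 1  ⇒  -1.
(a,b)_13: α=1, u≡12; β=3, v≡7 (mod 13); (12|13)=+1, (7|13)=-1; sign (−1)^0·+1^3·-1^1 = -1.
|Ram(190762, -2800733)| = 6, even; anisotropic at {2, 11, 13, 17, 19, 23}.

[2, 11, 13, 17, 19, 23]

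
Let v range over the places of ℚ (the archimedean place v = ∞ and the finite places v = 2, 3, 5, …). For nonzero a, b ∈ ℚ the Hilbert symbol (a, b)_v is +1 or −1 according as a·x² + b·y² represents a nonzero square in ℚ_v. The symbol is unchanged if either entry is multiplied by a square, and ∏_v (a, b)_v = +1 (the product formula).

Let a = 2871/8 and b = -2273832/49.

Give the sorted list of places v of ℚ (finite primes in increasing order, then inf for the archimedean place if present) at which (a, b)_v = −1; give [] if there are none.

(a, b) ≡ (638, -58) mod (ℚ^×)²; places V = {2, 3, 7, 11, 29, ∞}.
(a,b)_∞: sgn(638)=+, sgn(-58)=−, so +1.
(a,b)_3: α=2, u≡2; β=4, v≡2 (mod 3); (2|3)=-1, (2|3)=-1; sign (−1)^0·-1^4·-1^2 = +1.
(a,b)_7: α=0, u≡1; β=-2, v≡6 (mod 7); (1|7)=+1, (6|7)=-1; sign (−1)^0·+1^-2·-1^0 = +1.
(a,b)_2: α=-3, β=3; u≡7, v≡3 (mod 8); ε(u)ε(v)=1·1, αω(v)=-3·1, βω(u)=3·0; sum ≡ 0  ⇒  +1.
(a,b)_29: α=1, u≡16; β=1, v≡12 (mod 29); (16|29)=+1, (12|29)=-1; sign (−1)^0·+1^1·-1^1 = -1.
(a,b)_11: α=1, u≡1; β=2, v≡8 (mod 11); (1|11)=+1, (8|11)=-1; sign (−1)^0·+1^2·-1^1 = -1.
(638, -58 / ℚ) ramifies at {11, 29}: a division algebra.

[11, 29]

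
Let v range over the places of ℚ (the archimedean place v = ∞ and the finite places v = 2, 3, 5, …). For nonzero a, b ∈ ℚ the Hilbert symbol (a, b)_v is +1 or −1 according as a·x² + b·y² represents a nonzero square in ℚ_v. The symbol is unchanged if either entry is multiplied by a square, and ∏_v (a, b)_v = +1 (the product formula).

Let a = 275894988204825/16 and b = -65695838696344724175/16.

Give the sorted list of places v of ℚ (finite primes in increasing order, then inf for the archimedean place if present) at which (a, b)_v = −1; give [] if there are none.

(a, b) ≡ (33, -873103) mod (ℚ^×)²; places V = {2, 3, 5, 7, 11, 17, 23, 29, ∞}.
(a,b)_∞: sgn(33)=+, sgn(-873103)=−, so +1.
(a,b)_17: α=4, u≡13; β=5, v≡13 (mod 17); (13|17)=+1, (13|17)=+1; sign (−1)^0·+1^5·+1^4 = +1.
(a,b)_3: α=3, u≡2; β=4, v≡2 (mod 3); (2|3)=-1, (2|3)=-1; sign (−1)^0·-1^4·-1^3 = -1.
(a,b)_5: α=2, u≡3; β=2, v≡3 (mod 5); (3|5)=-1, (3|5)=-1; sign (−1)^0·-1^2·-1^2 = +1.
(a,b)_23: α=2, u≡20; β=3, v≡9 (mod 23); (20|23)=-1, (9|23)=+1; sign (−1)^0·-1^3·+1^2 = -1.
(a,b)_11: α=1, u≡3; β=1, v≡5 (mod 11); (3|11)=+1, (5|11)=+1; sign (−1)^1·+1^1·+1^1 = -1.
(a,b)_29: α=2, u≡24; β=3, v≡20 (mod 29); (24|29)=+1, (20|29)=+1; sign (−1)^0·+1^3·+1^2 = +1.
(a,b)_2: α=-4, β=-4; u≡1, v≡1 (mod 8); ε(u)ε(v)=0·0, αω(v)=-4·0, βω(u)=-4·0; sum ≡ 0  ⇒  +1.
(a,b)_7: α=0, u≡5; β=1, v≡1 (mod 7); (5|7)=-1, (1|7)=+1; sign (−1)^0·-1^1·+1^0 = -1.
Ram(33, -873103) = {3, 7, 11, 23}; no ℚ_3-point on the conic.

[3, 7, 11, 23]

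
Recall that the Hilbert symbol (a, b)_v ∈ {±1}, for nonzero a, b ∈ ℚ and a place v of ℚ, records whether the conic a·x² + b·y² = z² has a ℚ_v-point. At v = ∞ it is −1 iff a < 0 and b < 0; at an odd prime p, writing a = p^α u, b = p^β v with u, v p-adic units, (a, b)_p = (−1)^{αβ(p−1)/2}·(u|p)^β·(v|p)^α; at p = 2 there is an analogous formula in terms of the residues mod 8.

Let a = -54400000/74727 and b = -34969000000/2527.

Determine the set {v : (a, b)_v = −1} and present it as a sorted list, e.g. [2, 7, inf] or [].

[5, 7, 17, inf]

(a, b) ≡ (-1955, -7) mod (ℚ^×)²; places V = {2, 3, 5, 7, 11, 17, 19, 23, ∞}.
(a,b)_23: α=-1, u≡10; β=0, v≡18 (mod 23); (10|23)=-1, (18|23)=+1; sign (−1)^0·-1^0·+1^-1 = +1.
(a,b)_19: α=-2, u≡18; β=-2, v≡13 (mod 19); (18|19)=-1, (13|19)=-1; sign (−1)^0·-1^-2·-1^-2 = +1.
(a,b)_3: α=-2, u≡1; β=0, v≡2 (mod 3); (1|3)=+1, (2|3)=-1; sign (−1)^0·+1^0·-1^-2 = +1.
(a,b)_∞: sgn(-1955)=−, sgn(-7)=−, so -1.
(a,b)_2: α=10, β=6; u≡5, v≡1 (mod 8); ε(u)ε(v)=0·0, αω(v)=10·0, βω(u)=6·1; sum ≡ 0  ⇒  +1.
(a,b)_7: α=0, u≡5; β=-1, v≡6 (mod 7); (5|7)=-1, (6|7)=-1; sign (−1)^0·-1^-1·-1^0 = -1.
(a,b)_17: α=1, u≡1; β=2, v≡3 (mod 17); (1|17)=+1, (3|17)=-1; sign (−1)^0·+1^2·-1^1 = -1.
(a,b)_11: α=0, u≡4; β=2, v≡1 (mod 11); (4|11)=+1, (1|11)=+1; sign (−1)^0·+1^2·+1^0 = +1.
(a,b)_5: α=5, u≡1; β=6, v≡2 (mod 5); (1|5)=+1, (2|5)=-1; sign (−1)^0·+1^6·-1^5 = -1.
Ram(-1955, -7) = {5, 7, 17, ∞}; no ℚ_5-point on the conic.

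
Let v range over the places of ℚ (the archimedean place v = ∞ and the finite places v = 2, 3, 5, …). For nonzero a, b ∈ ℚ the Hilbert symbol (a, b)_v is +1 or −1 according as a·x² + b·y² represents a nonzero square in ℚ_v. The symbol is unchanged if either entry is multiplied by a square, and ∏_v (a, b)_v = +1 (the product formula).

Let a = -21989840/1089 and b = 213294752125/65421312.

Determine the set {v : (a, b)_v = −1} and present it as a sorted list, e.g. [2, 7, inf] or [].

Mod squares: a ≡ -1374365, b ≡ 117645. Check v ∈ {∞, 2, 3, 5, 7, 11, 13, 17, 19, 23, 31, 37}.
v=23: a=23^1·(≡21), b=23^1·(≡6) mod 23; (21|23)=-1, (6|23)=+1; (−1)^{1·1·11}·(-1)^1·(+1)^1 = +1.
v=5: a=5^1·(≡3), b=5^3·(≡1) mod 5; (3|5)=-1, (1|5)=+1; (−1)^{1·3·2}·(-1)^3·(+1)^1 = -1.
v=11: a=11^-2·(≡2), b=11^-3·(≡1) mod 11; (2|11)=-1, (1|11)=+1; (−1)^{-2·-3·5}·(-1)^-3·(+1)^-2 = -1.
v=∞: -1374365 < 0 and 117645 > 0  ⇒  (a,b)_∞ = +1.
v=37: a=37^1·(≡3), b=37^0·(≡6) mod 37; (3|37)=+1, (6|37)=-1; (−1)^{1·0·18}·(+1)^0·(-1)^1 = -1.
v=7: a=7^0·(≡4), b=7^2·(≡6) mod 7; (4|7)=+1, (6|7)=-1; (−1)^{0·2·3}·(+1)^2·(-1)^0 = +1.
v=2: v_2(a)=4, v_2(b)=-14; units ≡ 3, 5 (mod 8); ε·ε+αω+βω = 1·0+4·1+-14·1 ≡ 0  ⇒  (a,b)_2 = +1.
v=17: a=17^1·(≡10), b=17^2·(≡7) mod 17; (10|17)=-1, (7|17)=-1; (−1)^{1·2·8}·(-1)^2·(-1)^1 = -1.
v=13: a=13^0·(≡5), b=13^2·(≡5) mod 13; (5|13)=-1, (5|13)=-1; (−1)^{0·2·6}·(-1)^2·(-1)^0 = +1.
v=31: a=31^0·(≡18), b=31^1·(≡24) mod 31; (18|31)=+1, (24|31)=-1; (−1)^{0·1·15}·(+1)^1·(-1)^0 = +1.
v=19: a=19^1·(≡1), b=19^0·(≡9) mod 19; (1|19)=+1, (9|19)=+1; (−1)^{1·0·9}·(+1)^0·(+1)^1 = +1.
v=3: a=3^-2·(≡1), b=3^-1·(≡2) mod 3; (1|3)=+1, (2|3)=-1; (−1)^{-2·-1·1}·(+1)^-1·(-1)^-2 = +1.
(-1374365, 117645 / ℚ) ramifies at {5, 11, 17, 37}: a division algebra.

[5, 11, 17, 37]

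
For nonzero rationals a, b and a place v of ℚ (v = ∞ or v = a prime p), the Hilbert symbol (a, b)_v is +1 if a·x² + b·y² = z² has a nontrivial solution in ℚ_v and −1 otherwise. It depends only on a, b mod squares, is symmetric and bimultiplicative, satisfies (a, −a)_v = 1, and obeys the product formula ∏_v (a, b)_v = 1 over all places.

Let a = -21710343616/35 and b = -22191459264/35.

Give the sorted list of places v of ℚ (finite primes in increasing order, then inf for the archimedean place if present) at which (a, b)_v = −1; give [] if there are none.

Mod squares: a ≡ -19565, b ≡ -802165. Check v ∈ {∞, 2, 3, 5, 7, 13, 19, 41, 43}.
v=13: a=13^1·(≡12), b=13^1·(≡6) mod 13; (12|13)=+1, (6|13)=-1; (−1)^{1·1·6}·(+1)^1·(-1)^1 = -1.
v=5: a=5^-1·(≡2), b=5^-1·(≡3) mod 5; (2|5)=-1, (3|5)=-1; (−1)^{-1·-1·2}·(-1)^-1·(-1)^-1 = +1.
v=∞: -19565 < 0 and -802165 < 0  ⇒  (a,b)_∞ = -1.
v=41: a=41^2·(≡9), b=41^3·(≡36) mod 41; (9|41)=+1, (36|41)=+1; (−1)^{2·3·20}·(+1)^3·(+1)^2 = +1.
v=7: a=7^-1·(≡5), b=7^-1·(≡1) mod 7; (5|7)=-1, (1|7)=+1; (−1)^{-1·-1·3}·(-1)^-1·(+1)^-1 = +1.
v=19: a=19^2·(≡16), b=19^0·(≡14) mod 19; (16|19)=+1, (14|19)=-1; (−1)^{2·0·9}·(+1)^0·(-1)^2 = +1.
v=43: a=43^1·(≡20), b=43^1·(≡37) mod 43; (20|43)=-1, (37|43)=-1; (−1)^{1·1·21}·(-1)^1·(-1)^1 = -1.
v=2: v_2(a)=6, v_2(b)=6; units ≡ 3, 3 (mod 8); ε·ε+αω+βω = 1·1+6·1+6·1 ≡ 1  ⇒  (a,b)_2 = -1.
v=3: a=3^0·(≡1), b=3^2·(≡2) mod 3; (1|3)=+1, (2|3)=-1; (−1)^{0·2·1}·(+1)^2·(-1)^0 = +1.
|Ram(-19565, -802165)| = 4, even; anisotropic at {2, 13, 43, ∞}.

[2, 13, 43, inf]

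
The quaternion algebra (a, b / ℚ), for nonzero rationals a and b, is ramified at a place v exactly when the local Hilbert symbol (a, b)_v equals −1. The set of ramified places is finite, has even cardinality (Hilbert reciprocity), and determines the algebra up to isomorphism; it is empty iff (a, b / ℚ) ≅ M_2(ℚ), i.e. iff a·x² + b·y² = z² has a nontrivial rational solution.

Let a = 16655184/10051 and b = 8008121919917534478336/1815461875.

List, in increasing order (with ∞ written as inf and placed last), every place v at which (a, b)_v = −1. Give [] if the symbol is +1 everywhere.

Mod squares: a ≡ 2197559, b ≡ 53599. Check v ∈ {∞, 2, 3, 5, 7, 13, 17, 19, 23, 31, 41}.
v=41: a=41^1·(≡13), b=41^2·(≡34) mod 41; (13|41)=-1, (34|41)=-1; (−1)^{1·2·20}·(-1)^2·(-1)^1 = -1.
v=5: a=5^0·(≡4), b=5^-4·(≡4) mod 5; (4|5)=+1, (4|5)=+1; (−1)^{0·-4·2}·(+1)^-4·(+1)^0 = +1.
v=13: a=13^1·(≡9), b=13^3·(≡7) mod 13; (9|13)=+1, (7|13)=-1; (−1)^{1·3·6}·(+1)^3·(-1)^1 = -1.
v=23: a=23^-2·(≡9), b=23^-2·(≡18) mod 23; (9|23)=+1, (18|23)=+1; (−1)^{-2·-2·11}·(+1)^-2·(+1)^-2 = +1.
v=19: a=19^-1·(≡15), b=19^-1·(≡17) mod 19; (15|19)=-1, (17|19)=+1; (−1)^{-1·-1·9}·(-1)^-1·(+1)^-1 = +1.
v=7: a=7^1·(≡2), b=7^7·(≡5) mod 7; (2|7)=+1, (5|7)=-1; (−1)^{1·7·3}·(+1)^7·(-1)^1 = +1.
v=∞: 2197559 > 0 and 53599 > 0  ⇒  (a,b)_∞ = +1.
v=2: v_2(a)=4, v_2(b)=20; units ≡ 7, 7 (mod 8); ε·ε+αω+βω = 1·1+4·0+20·0 ≡ 1  ⇒  (a,b)_2 = -1.
v=3: a=3^2·(≡2), b=3^4·(≡1) mod 3; (2|3)=-1, (1|3)=+1; (−1)^{2·4·1}·(-1)^4·(+1)^2 = +1.
v=17: a=17^0·(≡3), b=17^-2·(≡13) mod 17; (3|17)=-1, (13|17)=+1; (−1)^{0·-2·8}·(-1)^-2·(+1)^0 = +1.
v=31: a=31^1·(≡27), b=31^1·(≡12) mod 31; (27|31)=-1, (12|31)=-1; (−1)^{1·1·15}·(-1)^1·(-1)^1 = -1.
(2197559, 53599 / ℚ) ramifies at {2, 13, 31, 41}: a division algebra.

[2, 13, 31, 41]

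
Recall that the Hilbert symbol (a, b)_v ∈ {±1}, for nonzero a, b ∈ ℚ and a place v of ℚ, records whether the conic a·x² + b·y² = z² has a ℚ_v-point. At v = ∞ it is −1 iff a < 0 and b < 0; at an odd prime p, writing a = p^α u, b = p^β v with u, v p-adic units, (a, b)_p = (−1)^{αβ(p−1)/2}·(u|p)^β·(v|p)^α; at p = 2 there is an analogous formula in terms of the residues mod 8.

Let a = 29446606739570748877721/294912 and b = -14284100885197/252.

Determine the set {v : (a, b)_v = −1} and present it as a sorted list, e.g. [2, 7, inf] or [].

[2, 7, 17, 37, 41, 43]

Mod squares: a ≡ 82, b ≡ -2082619. Check v ∈ {∞, 2, 3, 7, 11, 13, 17, 37, 41, 43}.
v=43: a=43^2·(≡20), b=43^1·(≡19) mod 43; (20|43)=-1, (19|43)=-1; (−1)^{2·1·21}·(-1)^1·(-1)^2 = -1.
v=∞: 82 > 0 and -2082619 < 0  ⇒  (a,b)_∞ = +1.
v=2: v_2(a)=-15, v_2(b)=-2; units ≡ 1, 5 (mod 8); ε·ε+αω+βω = 0·0+-15·1+-2·0 ≡ 1  ⇒  (a,b)_2 = -1.
v=3: a=3^-2·(≡1), b=3^-2·(≡2) mod 3; (1|3)=+1, (2|3)=-1; (−1)^{-2·-2·1}·(+1)^-2·(-1)^-2 = +1.
v=11: a=11^2·(≡9), b=11^1·(≡9) mod 11; (9|11)=+1, (9|11)=+1; (−1)^{2·1·5}·(+1)^1·(+1)^2 = +1.
v=41: a=41^3·(≡20), b=41^2·(≡15) mod 41; (20|41)=+1, (15|41)=-1; (−1)^{3·2·20}·(+1)^2·(-1)^3 = -1.
v=13: a=13^6·(≡3), b=13^4·(≡6) mod 13; (3|13)=+1, (6|13)=-1; (−1)^{6·4·6}·(+1)^4·(-1)^6 = +1.
v=17: a=17^2·(≡14), b=17^1·(≡6) mod 17; (14|17)=-1, (6|17)=-1; (−1)^{2·1·8}·(-1)^1·(-1)^2 = -1.
v=7: a=7^0·(≡6), b=7^-1·(≡4) mod 7; (6|7)=-1, (4|7)=+1; (−1)^{0·-1·3}·(-1)^-1·(+1)^0 = -1.
v=37: a=37^2·(≡20), b=37^1·(≡34) mod 37; (20|37)=-1, (34|37)=+1; (−1)^{2·1·18}·(-1)^1·(+1)^2 = -1.
Ram(82, -2082619) = {2, 7, 17, 37, 41, 43}; no ℚ_2-point on the conic.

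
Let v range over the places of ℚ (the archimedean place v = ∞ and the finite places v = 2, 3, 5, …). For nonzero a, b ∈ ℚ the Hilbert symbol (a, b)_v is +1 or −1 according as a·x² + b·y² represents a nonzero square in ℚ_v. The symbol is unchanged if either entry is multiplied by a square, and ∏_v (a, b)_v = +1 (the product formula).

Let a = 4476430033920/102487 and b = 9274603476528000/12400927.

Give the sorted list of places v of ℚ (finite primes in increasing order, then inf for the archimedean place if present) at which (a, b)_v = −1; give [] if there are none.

[13, 17]

(a, b) ≡ (7735, 210) mod (ℚ^×)²; places V = {2, 3, 5, 7, 11, 13, 17, ∞}.
(a,b)_7: α=-1, u≡3; β=-1, v≡2 (mod 7); (3|7)=-1, (2|7)=+1; sign (−1)^1·-1^-1·+1^-1 = +1.
(a,b)_5: α=1, u≡2; β=3, v≡2 (mod 5); (2|5)=-1, (2|5)=-1; sign (−1)^0·-1^3·-1^1 = +1.
(a,b)_3: α=4, u≡1; β=5, v≡1 (mod 3); (1|3)=+1, (1|3)=+1; sign (−1)^0·+1^5·+1^4 = +1.
(a,b)_2: α=10, β=7; u≡7, v≡1 (mod 8); ε(u)ε(v)=1·0, αω(v)=10·0, βω(u)=7·0; sum ≡ 0  ⇒  +1.
(a,b)_17: α=3, u≡8; β=4, v≡3 (mod 17); (8|17)=+1, (3|17)=-1; sign (−1)^0·+1^4·-1^3 = -1.
(a,b)_∞: sgn(7735)=+, sgn(210)=+, so +1.
(a,b)_13: α=3, u≡4; β=4, v≡5 (mod 13); (4|13)=+1, (5|13)=-1; sign (−1)^0·+1^4·-1^3 = -1.
(a,b)_11: α=-4, u≡6; β=-6, v≡4 (mod 11); (6|11)=-1, (4|11)=+1; sign (−1)^0·-1^-6·+1^-4 = +1.
|Ram(7735, 210)| = 2, even; anisotropic at {13, 17}.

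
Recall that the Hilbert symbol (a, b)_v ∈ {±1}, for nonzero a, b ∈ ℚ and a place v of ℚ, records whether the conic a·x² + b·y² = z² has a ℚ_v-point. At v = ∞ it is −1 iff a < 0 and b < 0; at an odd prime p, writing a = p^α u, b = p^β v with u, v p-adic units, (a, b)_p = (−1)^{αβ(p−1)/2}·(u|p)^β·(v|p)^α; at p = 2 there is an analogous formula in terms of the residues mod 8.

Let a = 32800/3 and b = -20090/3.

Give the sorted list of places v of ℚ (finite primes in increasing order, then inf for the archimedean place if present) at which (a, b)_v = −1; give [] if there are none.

Mod squares: a ≡ 246, b ≡ -1230. Check v ∈ {∞, 2, 3, 5, 7, 41}.
v=7: a=7^0·(≡4), b=7^2·(≡1) mod 7; (4|7)=+1, (1|7)=+1; (−1)^{0·2·3}·(+1)^2·(+1)^0 = +1.
v=3: a=3^-1·(≡1), b=3^-1·(≡1) mod 3; (1|3)=+1, (1|3)=+1; (−1)^{-1·-1·1}·(+1)^-1·(+1)^-1 = -1.
v=5: a=5^2·(≡4), b=5^1·(≡4) mod 5; (4|5)=+1, (4|5)=+1; (−1)^{2·1·2}·(+1)^1·(+1)^2 = +1.
v=∞: 246 > 0 and -1230 < 0  ⇒  (a,b)_∞ = +1.
v=2: v_2(a)=5, v_2(b)=1; units ≡ 3, 1 (mod 8); ε·ε+αω+βω = 1·0+5·0+1·1 ≡ 1  ⇒  (a,b)_2 = -1.
v=41: a=41^1·(≡7), b=41^1·(≡28) mod 41; (7|41)=-1, (28|41)=-1; (−1)^{1·1·20}·(-1)^1·(-1)^1 = +1.
Ram(246, -1230) = {2, 3}; no ℚ_2-point on the conic.

[2, 3]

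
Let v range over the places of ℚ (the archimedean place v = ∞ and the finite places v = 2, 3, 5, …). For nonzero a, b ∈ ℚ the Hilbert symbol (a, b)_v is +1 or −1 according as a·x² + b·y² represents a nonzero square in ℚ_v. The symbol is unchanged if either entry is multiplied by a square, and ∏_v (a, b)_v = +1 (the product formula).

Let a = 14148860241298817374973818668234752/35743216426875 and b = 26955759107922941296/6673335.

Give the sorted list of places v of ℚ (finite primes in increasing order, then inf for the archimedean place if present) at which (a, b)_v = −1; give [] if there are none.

[3, 17]

Mod squares: a ≡ 14586, b ≡ 36465. Check v ∈ {∞, 2, 3, 5, 7, 11, 13, 17, 23, 29}.
v=11: a=11^5·(≡10), b=11^3·(≡9) mod 11; (10|11)=-1, (9|11)=+1; (−1)^{5·3·5}·(-1)^3·(+1)^5 = +1.
v=∞: 14586 > 0 and 36465 > 0  ⇒  (a,b)_∞ = +1.
v=13: a=13^7·(≡1), b=13^5·(≡4) mod 13; (1|13)=+1, (4|13)=+1; (−1)^{7·5·6}·(+1)^5·(+1)^7 = +1.
v=5: a=5^-4·(≡4), b=5^-1·(≡3) mod 5; (4|5)=+1, (3|5)=-1; (−1)^{-4·-1·2}·(+1)^-1·(-1)^-4 = +1.
v=23: a=23^-4·(≡6), b=23^-2·(≡11) mod 23; (6|23)=+1, (11|23)=-1; (−1)^{-4·-2·11}·(+1)^-2·(-1)^-4 = +1.
v=29: a=29^-2·(≡13), b=29^-2·(≡8) mod 29; (13|29)=+1, (8|29)=-1; (−1)^{-2·-2·14}·(+1)^-2·(-1)^-2 = +1.
v=3: a=3^-5·(≡2), b=3^-1·(≡2) mod 3; (2|3)=-1, (2|3)=-1; (−1)^{-5·-1·1}·(-1)^-1·(-1)^-5 = -1.
v=7: a=7^8·(≡6), b=7^4·(≡1) mod 7; (6|7)=-1, (1|7)=+1; (−1)^{8·4·3}·(-1)^4·(+1)^8 = +1.
v=2: v_2(a)=11, v_2(b)=4; units ≡ 5, 1 (mod 8); ε·ε+αω+βω = 0·0+11·0+4·1 ≡ 0  ⇒  (a,b)_2 = +1.
v=17: a=17^9·(≡9), b=17^5·(≡6) mod 17; (9|17)=+1, (6|17)=-1; (−1)^{9·5·8}·(+1)^5·(-1)^9 = -1.
Ram(14586, 36465) = {3, 17}; no ℚ_3-point on the conic.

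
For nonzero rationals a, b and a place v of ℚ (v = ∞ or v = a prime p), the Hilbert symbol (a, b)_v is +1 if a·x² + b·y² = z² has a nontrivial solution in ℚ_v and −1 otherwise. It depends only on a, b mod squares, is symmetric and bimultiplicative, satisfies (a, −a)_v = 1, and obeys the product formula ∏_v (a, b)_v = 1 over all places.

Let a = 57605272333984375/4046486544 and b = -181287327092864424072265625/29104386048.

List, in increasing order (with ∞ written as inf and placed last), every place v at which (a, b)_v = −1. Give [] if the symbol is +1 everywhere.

Mod squares: a ≡ 7, b ≡ -3003. Check v ∈ {∞, 2, 3, 5, 7, 11, 13, 19, 23, 29, 31}.
v=23: a=23^0·(≡10), b=23^2·(≡5) mod 23; (10|23)=-1, (5|23)=-1; (−1)^{0·2·11}·(-1)^2·(-1)^0 = +1.
v=∞: 7 > 0 and -3003 < 0  ⇒  (a,b)_∞ = +1.
v=13: a=13^2·(≡6), b=13^7·(≡9) mod 13; (6|13)=-1, (9|13)=+1; (−1)^{2·7·6}·(-1)^7·(+1)^2 = -1.
v=7: a=7^3·(≡2), b=7^5·(≡6) mod 7; (2|7)=+1, (6|7)=-1; (−1)^{3·5·3}·(+1)^5·(-1)^3 = +1.
v=2: v_2(a)=-4, v_2(b)=-12; units ≡ 7, 5 (mod 8); ε·ε+αω+βω = 1·0+-4·1+-12·0 ≡ 0  ⇒  (a,b)_2 = +1.
v=31: a=31^-2·(≡5), b=31^0·(≡5) mod 31; (5|31)=+1, (5|31)=+1; (−1)^{-2·0·15}·(+1)^0·(+1)^-2 = +1.
v=11: a=11^2·(≡7), b=11^3·(≡10) mod 11; (7|11)=-1, (10|11)=-1; (−1)^{2·3·5}·(-1)^3·(-1)^2 = -1.
v=19: a=19^-2·(≡9), b=19^-2·(≡12) mod 19; (9|19)=+1, (12|19)=-1; (−1)^{-2·-2·9}·(+1)^-2·(-1)^-2 = +1.
v=5: a=5^10·(≡3), b=5^12·(≡3) mod 5; (3|5)=-1, (3|5)=-1; (−1)^{10·12·2}·(-1)^12·(-1)^10 = +1.
v=3: a=3^-6·(≡1), b=3^-9·(≡1) mod 3; (1|3)=+1, (1|3)=+1; (−1)^{-6·-9·1}·(+1)^-9·(+1)^-6 = +1.
v=29: a=29^2·(≡24), b=29^0·(≡1) mod 29; (24|29)=+1, (1|29)=+1; (−1)^{2·0·14}·(+1)^0·(+1)^2 = +1.
(7, -3003 / ℚ) ramifies at {11, 13}: a division algebra.

[11, 13]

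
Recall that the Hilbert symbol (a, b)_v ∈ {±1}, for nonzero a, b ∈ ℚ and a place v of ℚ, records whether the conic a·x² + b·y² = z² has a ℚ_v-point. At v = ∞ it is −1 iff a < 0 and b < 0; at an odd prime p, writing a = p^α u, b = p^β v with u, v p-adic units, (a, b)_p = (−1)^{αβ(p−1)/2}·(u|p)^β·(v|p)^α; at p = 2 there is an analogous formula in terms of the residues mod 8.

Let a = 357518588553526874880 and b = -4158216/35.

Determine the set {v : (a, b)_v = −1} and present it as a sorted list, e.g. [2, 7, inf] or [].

[2, 5, 7, 23]

Mod squares: a ≡ 1190595, b ≡ -49910. Check v ∈ {∞, 2, 3, 5, 7, 17, 23, 29, 31}.
v=17: a=17^1·(≡7), b=17^0·(≡1) mod 17; (7|17)=-1, (1|17)=+1; (−1)^{1·0·8}·(-1)^0·(+1)^1 = +1.
v=31: a=31^4·(≡1), b=31^1·(≡8) mod 31; (1|31)=+1, (8|31)=+1; (−1)^{4·1·15}·(+1)^1·(+1)^4 = +1.
v=7: a=7^5·(≡6), b=7^-1·(≡3) mod 7; (6|7)=-1, (3|7)=-1; (−1)^{5·-1·3}·(-1)^-1·(-1)^5 = -1.
v=3: a=3^1·(≡1), b=3^6·(≡1) mod 3; (1|3)=+1, (1|3)=+1; (−1)^{1·6·1}·(+1)^6·(+1)^1 = +1.
v=23: a=23^3·(≡5), b=23^1·(≡22) mod 23; (5|23)=-1, (22|23)=-1; (−1)^{3·1·11}·(-1)^1·(-1)^3 = -1.
v=∞: 1190595 > 0 and -49910 < 0  ⇒  (a,b)_∞ = +1.
v=5: a=5^1·(≡1), b=5^-1·(≡2) mod 5; (1|5)=+1, (2|5)=-1; (−1)^{1·-1·2}·(+1)^-1·(-1)^1 = -1.
v=29: a=29^1·(≡7), b=29^0·(≡6) mod 29; (7|29)=+1, (6|29)=+1; (−1)^{1·0·14}·(+1)^0·(+1)^1 = +1.
v=2: v_2(a)=8, v_2(b)=3; units ≡ 3, 5 (mod 8); ε·ε+αω+βω = 1·0+8·1+3·1 ≡ 1  ⇒  (a,b)_2 = -1.
|Ram(1190595, -49910)| = 4, even; anisotropic at {2, 5, 7, 23}.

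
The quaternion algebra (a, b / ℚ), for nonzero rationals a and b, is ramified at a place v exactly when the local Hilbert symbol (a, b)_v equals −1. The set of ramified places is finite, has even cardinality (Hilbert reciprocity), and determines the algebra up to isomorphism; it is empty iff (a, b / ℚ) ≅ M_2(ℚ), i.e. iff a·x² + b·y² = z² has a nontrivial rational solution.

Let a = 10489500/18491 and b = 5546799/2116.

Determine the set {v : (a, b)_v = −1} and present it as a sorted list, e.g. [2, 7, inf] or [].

[7, 37]

Mod squares: a ≡ 14245, b ≡ 31. Check v ∈ {∞, 2, 3, 5, 7, 11, 23, 31, 37, 41, 47}.
v=23: a=23^0·(≡18), b=23^-2·(≡1) mod 23; (18|23)=+1, (1|23)=+1; (−1)^{0·-2·11}·(+1)^-2·(+1)^0 = +1.
v=2: v_2(a)=2, v_2(b)=-2; units ≡ 5, 7 (mod 8); ε·ε+αω+βω = 0·1+2·0+-2·1 ≡ 0  ⇒  (a,b)_2 = +1.
v=47: a=47^0·(≡2), b=47^2·(≡20) mod 47; (2|47)=+1, (20|47)=-1; (−1)^{0·2·23}·(+1)^2·(-1)^0 = +1.
v=37: a=37^1·(≡24), b=37^0·(≡29) mod 37; (24|37)=-1, (29|37)=-1; (−1)^{1·0·18}·(-1)^0·(-1)^1 = -1.
v=41: a=41^-2·(≡39), b=41^0·(≡39) mod 41; (39|41)=+1, (39|41)=+1; (−1)^{-2·0·20}·(+1)^0·(+1)^-2 = +1.
v=3: a=3^4·(≡1), b=3^4·(≡1) mod 3; (1|3)=+1, (1|3)=+1; (−1)^{4·4·1}·(+1)^4·(+1)^4 = +1.
v=5: a=5^3·(≡1), b=5^0·(≡4) mod 5; (1|5)=+1, (4|5)=+1; (−1)^{3·0·2}·(+1)^0·(+1)^3 = +1.
v=31: a=31^0·(≡2), b=31^1·(≡19) mod 31; (2|31)=+1, (19|31)=+1; (−1)^{0·1·15}·(+1)^1·(+1)^0 = +1.
v=11: a=11^-1·(≡6), b=11^0·(≡4) mod 11; (6|11)=-1, (4|11)=+1; (−1)^{-1·0·5}·(-1)^0·(+1)^-1 = +1.
v=7: a=7^1·(≡6), b=7^0·(≡3) mod 7; (6|7)=-1, (3|7)=-1; (−1)^{1·0·3}·(-1)^0·(-1)^1 = -1.
v=∞: 14245 > 0 and 31 > 0  ⇒  (a,b)_∞ = +1.
(14245, 31 / ℚ) ramifies at {7, 37}: a division algebra.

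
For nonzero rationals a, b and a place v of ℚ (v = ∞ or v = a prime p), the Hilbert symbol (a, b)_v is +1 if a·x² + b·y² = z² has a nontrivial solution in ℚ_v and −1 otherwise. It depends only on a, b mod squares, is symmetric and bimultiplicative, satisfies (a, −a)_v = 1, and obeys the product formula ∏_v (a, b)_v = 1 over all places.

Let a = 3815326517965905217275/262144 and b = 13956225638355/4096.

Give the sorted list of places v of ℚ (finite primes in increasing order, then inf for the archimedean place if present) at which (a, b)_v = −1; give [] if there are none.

[2, 17]

Mod squares: a ≡ 51051, b ≡ 595. Check v ∈ {∞, 2, 3, 5, 7, 11, 13, 17}.
v=17: a=17^5·(≡12), b=17^3·(≡16) mod 17; (12|17)=-1, (16|17)=+1; (−1)^{5·3·8}·(-1)^3·(+1)^5 = -1.
v=3: a=3^7·(≡1), b=3^4·(≡1) mod 3; (1|3)=+1, (1|3)=+1; (−1)^{7·4·1}·(+1)^4·(+1)^7 = +1.
v=∞: 51051 > 0 and 595 > 0  ⇒  (a,b)_∞ = +1.
v=11: a=11^3·(≡6), b=11^2·(≡5) mod 11; (6|11)=-1, (5|11)=+1; (−1)^{3·2·5}·(-1)^2·(+1)^3 = +1.
v=2: v_2(a)=-18, v_2(b)=-12; units ≡ 3, 3 (mod 8); ε·ε+αω+βω = 1·1+-18·1+-12·1 ≡ 1  ⇒  (a,b)_2 = -1.
v=7: a=7^5·(≡3), b=7^3·(≡2) mod 7; (3|7)=-1, (2|7)=+1; (−1)^{5·3·3}·(-1)^3·(+1)^5 = +1.
v=5: a=5^2·(≡4), b=5^1·(≡1) mod 5; (4|5)=+1, (1|5)=+1; (−1)^{2·1·2}·(+1)^1·(+1)^2 = +1.
v=13: a=13^3·(≡12), b=13^2·(≡12) mod 13; (12|13)=+1, (12|13)=+1; (−1)^{3·2·6}·(+1)^2·(+1)^3 = +1.
|Ram(51051, 595)| = 2, even; anisotropic at {2, 17}.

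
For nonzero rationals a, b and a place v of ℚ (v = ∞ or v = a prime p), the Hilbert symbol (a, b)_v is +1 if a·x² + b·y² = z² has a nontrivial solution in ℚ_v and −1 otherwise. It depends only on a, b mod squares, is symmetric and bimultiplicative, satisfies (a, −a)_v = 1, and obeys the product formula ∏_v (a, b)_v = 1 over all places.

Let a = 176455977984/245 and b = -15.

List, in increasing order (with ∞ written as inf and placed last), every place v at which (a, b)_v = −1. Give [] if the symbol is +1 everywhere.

[5, 11, 13, 29]

(a, b) ≡ (1181895, -15) mod (ℚ^×)²; places V = {2, 3, 5, 7, 11, 13, 19, 29, ∞}.
(a,b)_13: α=1, u≡7; β=0, v≡11 (mod 13); (7|13)=-1, (11|13)=-1; sign (−1)^0·-1^0·-1^1 = -1.
(a,b)_3: α=7, u≡2; β=1, v≡1 (mod 3); (2|3)=-1, (1|3)=+1; sign (−1)^1·-1^1·+1^7 = +1.
(a,b)_11: α=1, u≡6; β=0, v≡7 (mod 11); (6|11)=-1, (7|11)=-1; sign (−1)^0·-1^0·-1^1 = -1.
(a,b)_5: α=-1, u≡1; β=1, v≡2 (mod 5); (1|5)=+1, (2|5)=-1; sign (−1)^0·+1^1·-1^-1 = -1.
(a,b)_∞: sgn(1181895)=+, sgn(-15)=−, so +1.
(a,b)_2: α=10, β=0; u≡7, v≡1 (mod 8); ε(u)ε(v)=1·0, αω(v)=10·0, βω(u)=0·0; sum ≡ 0  ⇒  +1.
(a,b)_19: α=1, u≡10; β=0, v≡4 (mod 19); (10|19)=-1, (4|19)=+1; sign (−1)^0·-1^0·+1^1 = +1.
(a,b)_7: α=-2, u≡4; β=0, v≡6 (mod 7); (4|7)=+1, (6|7)=-1; sign (−1)^0·+1^0·-1^-2 = +1.
(a,b)_29: α=1, u≡10; β=0, v≡14 (mod 29); (10|29)=-1, (14|29)=-1; sign (−1)^0·-1^0·-1^1 = -1.
(1181895, -15 / ℚ) ramifies at {5, 11, 13, 29}: a division algebra.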